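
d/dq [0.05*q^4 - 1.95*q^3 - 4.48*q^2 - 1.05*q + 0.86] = 0.2*q^3 - 5.85*q^2 - 8.96*q - 1.05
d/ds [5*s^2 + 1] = 10*s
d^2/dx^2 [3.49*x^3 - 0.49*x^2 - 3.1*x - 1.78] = 20.94*x - 0.98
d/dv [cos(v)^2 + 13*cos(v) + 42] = -(2*cos(v) + 13)*sin(v)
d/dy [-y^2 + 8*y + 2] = 8 - 2*y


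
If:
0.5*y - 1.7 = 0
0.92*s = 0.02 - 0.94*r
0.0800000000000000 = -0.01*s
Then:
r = 7.85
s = -8.00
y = 3.40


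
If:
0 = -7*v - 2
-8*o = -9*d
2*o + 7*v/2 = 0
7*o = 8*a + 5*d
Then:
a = 23/144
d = 4/9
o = 1/2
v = -2/7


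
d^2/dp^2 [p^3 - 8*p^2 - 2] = 6*p - 16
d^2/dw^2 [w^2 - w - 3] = 2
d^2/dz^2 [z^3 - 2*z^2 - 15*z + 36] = 6*z - 4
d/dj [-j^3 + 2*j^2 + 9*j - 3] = -3*j^2 + 4*j + 9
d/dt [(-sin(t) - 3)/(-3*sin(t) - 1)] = -8*cos(t)/(3*sin(t) + 1)^2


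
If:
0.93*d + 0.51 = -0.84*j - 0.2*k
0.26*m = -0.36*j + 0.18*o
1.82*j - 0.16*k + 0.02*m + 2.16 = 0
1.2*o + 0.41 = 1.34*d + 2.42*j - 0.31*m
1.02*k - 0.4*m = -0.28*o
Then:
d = 0.34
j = -1.13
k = 0.62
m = 0.01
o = -2.25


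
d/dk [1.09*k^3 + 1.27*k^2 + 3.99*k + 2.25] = 3.27*k^2 + 2.54*k + 3.99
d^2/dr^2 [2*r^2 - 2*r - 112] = 4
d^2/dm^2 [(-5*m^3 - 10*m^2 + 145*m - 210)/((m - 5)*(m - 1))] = 20*(-7*m^3 - 3*m^2 + 123*m - 241)/(m^6 - 18*m^5 + 123*m^4 - 396*m^3 + 615*m^2 - 450*m + 125)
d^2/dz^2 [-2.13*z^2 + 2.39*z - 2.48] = -4.26000000000000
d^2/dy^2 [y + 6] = 0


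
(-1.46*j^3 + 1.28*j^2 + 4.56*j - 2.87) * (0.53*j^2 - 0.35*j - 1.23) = -0.7738*j^5 + 1.1894*j^4 + 3.7646*j^3 - 4.6915*j^2 - 4.6043*j + 3.5301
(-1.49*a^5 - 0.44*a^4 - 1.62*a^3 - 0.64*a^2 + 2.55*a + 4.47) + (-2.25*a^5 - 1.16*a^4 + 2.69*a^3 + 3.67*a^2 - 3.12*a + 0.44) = -3.74*a^5 - 1.6*a^4 + 1.07*a^3 + 3.03*a^2 - 0.57*a + 4.91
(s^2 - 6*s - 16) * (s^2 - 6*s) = s^4 - 12*s^3 + 20*s^2 + 96*s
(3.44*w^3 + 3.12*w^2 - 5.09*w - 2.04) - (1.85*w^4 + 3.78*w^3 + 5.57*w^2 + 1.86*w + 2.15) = -1.85*w^4 - 0.34*w^3 - 2.45*w^2 - 6.95*w - 4.19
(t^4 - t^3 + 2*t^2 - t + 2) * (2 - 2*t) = -2*t^5 + 4*t^4 - 6*t^3 + 6*t^2 - 6*t + 4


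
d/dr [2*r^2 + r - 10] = 4*r + 1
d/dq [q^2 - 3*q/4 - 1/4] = 2*q - 3/4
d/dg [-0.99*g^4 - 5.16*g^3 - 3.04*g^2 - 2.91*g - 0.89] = -3.96*g^3 - 15.48*g^2 - 6.08*g - 2.91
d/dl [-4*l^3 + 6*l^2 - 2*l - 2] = -12*l^2 + 12*l - 2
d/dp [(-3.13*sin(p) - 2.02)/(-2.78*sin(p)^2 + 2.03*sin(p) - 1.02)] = (-8.7014*sin(p)^2 - 11.2312*sin(p) + 7.2932)*cos(p)/(7.7284*sin(p)^4 - 11.2868*sin(p)^3 + 9.7921*sin(p)^2 - 4.1412*sin(p) + 1.0404)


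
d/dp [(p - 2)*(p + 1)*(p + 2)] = 3*p^2 + 2*p - 4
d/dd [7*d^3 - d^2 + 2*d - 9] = 21*d^2 - 2*d + 2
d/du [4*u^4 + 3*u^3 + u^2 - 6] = u*(16*u^2 + 9*u + 2)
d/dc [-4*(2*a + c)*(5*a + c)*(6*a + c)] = -208*a^2 - 104*a*c - 12*c^2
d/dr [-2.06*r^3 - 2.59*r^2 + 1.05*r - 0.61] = -6.18*r^2 - 5.18*r + 1.05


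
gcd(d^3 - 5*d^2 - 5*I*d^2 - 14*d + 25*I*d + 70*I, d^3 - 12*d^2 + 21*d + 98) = d^2 - 5*d - 14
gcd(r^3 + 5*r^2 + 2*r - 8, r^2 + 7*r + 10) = r + 2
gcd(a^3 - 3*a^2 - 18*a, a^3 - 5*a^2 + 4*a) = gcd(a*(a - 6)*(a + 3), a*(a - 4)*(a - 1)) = a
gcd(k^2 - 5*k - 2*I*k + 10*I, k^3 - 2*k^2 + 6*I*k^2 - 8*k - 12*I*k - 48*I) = 1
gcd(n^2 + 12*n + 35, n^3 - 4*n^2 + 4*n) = 1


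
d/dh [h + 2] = 1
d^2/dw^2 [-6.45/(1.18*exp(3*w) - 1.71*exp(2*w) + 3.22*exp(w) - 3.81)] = (-6.45*(3.54*exp(2*w) - 3.42*exp(w) + 3.22)*(7.08*exp(2*w) - 6.84*exp(w) + 6.44)*exp(w) + (68.499*exp(2*w) - 44.118*exp(w) + 20.769)*(1.18*exp(3*w) - 1.71*exp(2*w) + 3.22*exp(w) - 3.81))*exp(w)/(1.18*exp(3*w) - 1.71*exp(2*w) + 3.22*exp(w) - 3.81)^3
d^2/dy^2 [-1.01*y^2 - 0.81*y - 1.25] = -2.02000000000000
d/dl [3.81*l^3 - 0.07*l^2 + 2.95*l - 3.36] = 11.43*l^2 - 0.14*l + 2.95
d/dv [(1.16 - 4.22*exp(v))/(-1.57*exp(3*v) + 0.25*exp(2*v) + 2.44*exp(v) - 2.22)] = (-13.2508*exp(3*v) + 6.5186*exp(2*v) - 0.58*exp(v) + 6.538)*exp(v)/(2.4649*exp(6*v) - 0.785*exp(5*v) - 7.5991*exp(4*v) + 8.1908*exp(3*v) + 4.8436*exp(2*v) - 10.8336*exp(v) + 4.9284)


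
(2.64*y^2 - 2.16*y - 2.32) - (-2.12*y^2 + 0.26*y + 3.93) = 4.76*y^2 - 2.42*y - 6.25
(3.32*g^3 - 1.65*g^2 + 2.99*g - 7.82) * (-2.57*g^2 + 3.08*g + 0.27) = -8.5324*g^5 + 14.4661*g^4 - 11.8699*g^3 + 28.8611*g^2 - 23.2783*g - 2.1114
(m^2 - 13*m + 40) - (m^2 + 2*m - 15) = 55 - 15*m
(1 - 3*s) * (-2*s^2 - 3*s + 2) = 6*s^3 + 7*s^2 - 9*s + 2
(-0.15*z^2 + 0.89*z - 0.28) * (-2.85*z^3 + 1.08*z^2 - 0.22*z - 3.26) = 0.4275*z^5 - 2.6985*z^4 + 1.7922*z^3 - 0.00920000000000015*z^2 - 2.8398*z + 0.9128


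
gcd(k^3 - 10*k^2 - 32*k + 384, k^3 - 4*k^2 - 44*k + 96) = k^2 - 2*k - 48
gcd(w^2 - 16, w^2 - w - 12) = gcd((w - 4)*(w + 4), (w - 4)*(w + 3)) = w - 4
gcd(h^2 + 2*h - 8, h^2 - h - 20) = h + 4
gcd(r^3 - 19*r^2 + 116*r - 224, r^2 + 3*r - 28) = r - 4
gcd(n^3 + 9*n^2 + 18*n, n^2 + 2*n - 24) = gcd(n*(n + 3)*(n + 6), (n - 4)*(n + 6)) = n + 6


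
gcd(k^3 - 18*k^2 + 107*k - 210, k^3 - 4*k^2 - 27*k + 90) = k - 6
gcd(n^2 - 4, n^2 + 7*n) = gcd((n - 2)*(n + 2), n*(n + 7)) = 1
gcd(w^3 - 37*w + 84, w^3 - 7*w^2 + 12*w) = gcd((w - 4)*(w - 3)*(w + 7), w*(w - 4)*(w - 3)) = w^2 - 7*w + 12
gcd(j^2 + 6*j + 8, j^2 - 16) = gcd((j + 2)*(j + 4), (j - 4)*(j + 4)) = j + 4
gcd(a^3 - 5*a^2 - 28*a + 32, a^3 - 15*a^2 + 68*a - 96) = a - 8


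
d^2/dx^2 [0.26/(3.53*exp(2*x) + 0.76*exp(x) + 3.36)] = (-(3.6712*exp(x) + 0.1976)*(3.53*exp(2*x) + 0.76*exp(x) + 3.36) + 0.26*(7.06*exp(x) + 0.76)*(14.12*exp(x) + 1.52)*exp(x))*exp(x)/(3.53*exp(2*x) + 0.76*exp(x) + 3.36)^3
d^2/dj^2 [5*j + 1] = 0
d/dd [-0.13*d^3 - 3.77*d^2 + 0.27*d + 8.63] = -0.39*d^2 - 7.54*d + 0.27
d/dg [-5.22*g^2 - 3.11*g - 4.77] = -10.44*g - 3.11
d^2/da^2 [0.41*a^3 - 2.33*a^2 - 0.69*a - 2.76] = 2.46*a - 4.66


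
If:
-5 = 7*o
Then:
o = -5/7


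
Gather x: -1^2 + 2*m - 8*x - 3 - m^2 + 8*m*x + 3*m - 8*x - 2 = -m^2 + 5*m + x*(8*m - 16) - 6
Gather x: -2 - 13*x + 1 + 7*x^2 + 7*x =7*x^2 - 6*x - 1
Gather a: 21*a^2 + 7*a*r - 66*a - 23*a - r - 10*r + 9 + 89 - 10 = 21*a^2 + a*(7*r - 89) - 11*r + 88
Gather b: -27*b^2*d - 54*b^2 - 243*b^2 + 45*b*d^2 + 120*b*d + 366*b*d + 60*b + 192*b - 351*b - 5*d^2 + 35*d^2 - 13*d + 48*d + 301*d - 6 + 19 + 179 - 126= b^2*(-27*d - 297) + b*(45*d^2 + 486*d - 99) + 30*d^2 + 336*d + 66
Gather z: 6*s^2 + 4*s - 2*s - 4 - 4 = 6*s^2 + 2*s - 8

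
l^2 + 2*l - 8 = (l - 2)*(l + 4)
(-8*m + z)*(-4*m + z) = 32*m^2 - 12*m*z + z^2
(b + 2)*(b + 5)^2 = b^3 + 12*b^2 + 45*b + 50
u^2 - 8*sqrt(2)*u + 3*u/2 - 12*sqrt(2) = (u + 3/2)*(u - 8*sqrt(2))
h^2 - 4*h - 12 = (h - 6)*(h + 2)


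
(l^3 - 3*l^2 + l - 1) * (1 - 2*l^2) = -2*l^5 + 6*l^4 - l^3 - l^2 + l - 1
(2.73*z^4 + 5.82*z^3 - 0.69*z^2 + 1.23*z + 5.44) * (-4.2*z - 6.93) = -11.466*z^5 - 43.3629*z^4 - 37.4346*z^3 - 0.384300000000001*z^2 - 31.3719*z - 37.6992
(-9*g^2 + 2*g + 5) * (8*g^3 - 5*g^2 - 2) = -72*g^5 + 61*g^4 + 30*g^3 - 7*g^2 - 4*g - 10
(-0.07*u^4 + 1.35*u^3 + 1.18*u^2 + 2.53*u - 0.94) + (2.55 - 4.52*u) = -0.07*u^4 + 1.35*u^3 + 1.18*u^2 - 1.99*u + 1.61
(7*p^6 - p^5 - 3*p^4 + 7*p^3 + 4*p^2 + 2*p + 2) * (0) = 0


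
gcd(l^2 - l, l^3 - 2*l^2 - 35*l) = l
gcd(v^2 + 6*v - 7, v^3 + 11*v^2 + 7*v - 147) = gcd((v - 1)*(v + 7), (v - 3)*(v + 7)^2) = v + 7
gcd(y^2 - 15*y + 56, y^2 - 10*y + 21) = y - 7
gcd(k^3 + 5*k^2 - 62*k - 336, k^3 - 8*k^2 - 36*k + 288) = k^2 - 2*k - 48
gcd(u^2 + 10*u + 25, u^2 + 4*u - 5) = u + 5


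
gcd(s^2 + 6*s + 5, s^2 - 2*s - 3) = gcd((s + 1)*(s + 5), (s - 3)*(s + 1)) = s + 1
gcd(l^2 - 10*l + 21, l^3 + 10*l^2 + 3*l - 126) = l - 3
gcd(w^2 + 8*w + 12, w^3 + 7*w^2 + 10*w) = w + 2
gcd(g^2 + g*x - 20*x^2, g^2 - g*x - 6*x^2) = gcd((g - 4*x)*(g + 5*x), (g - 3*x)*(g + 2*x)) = 1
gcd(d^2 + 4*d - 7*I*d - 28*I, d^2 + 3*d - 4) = d + 4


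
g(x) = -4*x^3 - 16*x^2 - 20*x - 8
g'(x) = -12*x^2 - 32*x - 20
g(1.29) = -69.01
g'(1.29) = -81.25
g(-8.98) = 1777.96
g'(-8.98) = -700.32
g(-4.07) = 78.04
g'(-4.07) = -88.54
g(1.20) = -61.95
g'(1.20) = -75.68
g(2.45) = -211.86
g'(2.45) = -170.43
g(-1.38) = -0.36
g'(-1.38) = 1.31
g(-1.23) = -0.16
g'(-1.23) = 1.21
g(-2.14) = 0.73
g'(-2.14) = -6.48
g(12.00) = -9464.00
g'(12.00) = -2132.00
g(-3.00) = 16.00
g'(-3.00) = -32.00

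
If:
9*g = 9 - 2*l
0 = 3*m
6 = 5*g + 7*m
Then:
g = 6/5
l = -9/10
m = 0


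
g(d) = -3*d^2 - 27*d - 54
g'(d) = -6*d - 27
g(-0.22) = -48.21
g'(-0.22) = -25.68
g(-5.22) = 5.19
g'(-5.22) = 4.32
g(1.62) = -105.61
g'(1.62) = -36.72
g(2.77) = -151.81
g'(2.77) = -43.62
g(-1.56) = -19.18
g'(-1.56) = -17.64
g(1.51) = -101.61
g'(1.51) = -36.06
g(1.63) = -105.98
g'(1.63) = -36.78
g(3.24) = -172.97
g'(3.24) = -46.44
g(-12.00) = -162.00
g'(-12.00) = 45.00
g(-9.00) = -54.00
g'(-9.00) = 27.00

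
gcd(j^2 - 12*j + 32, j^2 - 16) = j - 4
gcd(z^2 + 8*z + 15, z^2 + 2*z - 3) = z + 3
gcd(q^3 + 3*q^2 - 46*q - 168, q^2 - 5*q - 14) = q - 7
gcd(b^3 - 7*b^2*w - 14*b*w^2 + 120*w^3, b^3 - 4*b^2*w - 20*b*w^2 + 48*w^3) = -b^2 + 2*b*w + 24*w^2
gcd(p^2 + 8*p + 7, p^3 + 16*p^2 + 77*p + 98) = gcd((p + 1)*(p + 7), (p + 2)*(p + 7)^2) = p + 7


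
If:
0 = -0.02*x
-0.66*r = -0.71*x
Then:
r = 0.00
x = 0.00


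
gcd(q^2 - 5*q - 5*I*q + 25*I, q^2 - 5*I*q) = q - 5*I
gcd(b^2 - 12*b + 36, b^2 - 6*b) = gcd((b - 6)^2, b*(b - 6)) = b - 6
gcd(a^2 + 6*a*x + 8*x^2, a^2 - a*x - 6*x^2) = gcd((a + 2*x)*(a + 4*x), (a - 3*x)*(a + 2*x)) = a + 2*x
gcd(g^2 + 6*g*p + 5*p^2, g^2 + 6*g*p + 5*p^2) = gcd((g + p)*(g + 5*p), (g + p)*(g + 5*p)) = g^2 + 6*g*p + 5*p^2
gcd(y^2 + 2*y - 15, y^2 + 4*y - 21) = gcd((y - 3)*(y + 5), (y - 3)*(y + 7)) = y - 3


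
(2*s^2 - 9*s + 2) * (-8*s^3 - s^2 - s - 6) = -16*s^5 + 70*s^4 - 9*s^3 - 5*s^2 + 52*s - 12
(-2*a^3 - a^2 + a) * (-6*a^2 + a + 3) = 12*a^5 + 4*a^4 - 13*a^3 - 2*a^2 + 3*a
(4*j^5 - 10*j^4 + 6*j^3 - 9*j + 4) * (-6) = -24*j^5 + 60*j^4 - 36*j^3 + 54*j - 24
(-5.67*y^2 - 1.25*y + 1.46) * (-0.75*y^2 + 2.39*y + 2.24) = 4.2525*y^4 - 12.6138*y^3 - 16.7833*y^2 + 0.6894*y + 3.2704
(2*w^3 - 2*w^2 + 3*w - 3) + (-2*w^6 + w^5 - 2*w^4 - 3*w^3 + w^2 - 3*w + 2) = -2*w^6 + w^5 - 2*w^4 - w^3 - w^2 - 1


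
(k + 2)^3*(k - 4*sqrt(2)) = k^4 - 4*sqrt(2)*k^3 + 6*k^3 - 24*sqrt(2)*k^2 + 12*k^2 - 48*sqrt(2)*k + 8*k - 32*sqrt(2)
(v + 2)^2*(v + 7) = v^3 + 11*v^2 + 32*v + 28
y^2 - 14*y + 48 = (y - 8)*(y - 6)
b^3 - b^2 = b^2*(b - 1)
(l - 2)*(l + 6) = l^2 + 4*l - 12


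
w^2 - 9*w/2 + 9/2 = (w - 3)*(w - 3/2)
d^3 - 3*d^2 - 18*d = d*(d - 6)*(d + 3)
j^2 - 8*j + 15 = (j - 5)*(j - 3)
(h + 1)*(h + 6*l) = h^2 + 6*h*l + h + 6*l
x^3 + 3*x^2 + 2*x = x*(x + 1)*(x + 2)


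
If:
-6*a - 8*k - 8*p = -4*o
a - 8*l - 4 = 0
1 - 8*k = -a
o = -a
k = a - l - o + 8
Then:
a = -67/14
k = -53/112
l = -123/112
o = 67/14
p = 723/112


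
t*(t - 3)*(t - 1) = t^3 - 4*t^2 + 3*t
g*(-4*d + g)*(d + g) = -4*d^2*g - 3*d*g^2 + g^3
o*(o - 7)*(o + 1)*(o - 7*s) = o^4 - 7*o^3*s - 6*o^3 + 42*o^2*s - 7*o^2 + 49*o*s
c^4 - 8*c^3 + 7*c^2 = c^2*(c - 7)*(c - 1)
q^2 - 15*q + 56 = (q - 8)*(q - 7)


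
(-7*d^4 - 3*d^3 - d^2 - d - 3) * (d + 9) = -7*d^5 - 66*d^4 - 28*d^3 - 10*d^2 - 12*d - 27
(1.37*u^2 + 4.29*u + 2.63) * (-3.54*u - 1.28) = -4.8498*u^3 - 16.9402*u^2 - 14.8014*u - 3.3664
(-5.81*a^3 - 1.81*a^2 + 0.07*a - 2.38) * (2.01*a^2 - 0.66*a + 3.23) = -11.6781*a^5 + 0.1965*a^4 - 17.431*a^3 - 10.6763*a^2 + 1.7969*a - 7.6874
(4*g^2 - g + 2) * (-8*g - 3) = -32*g^3 - 4*g^2 - 13*g - 6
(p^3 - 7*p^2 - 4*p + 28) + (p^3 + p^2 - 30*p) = 2*p^3 - 6*p^2 - 34*p + 28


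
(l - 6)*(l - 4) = l^2 - 10*l + 24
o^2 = o^2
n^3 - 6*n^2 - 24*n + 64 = (n - 8)*(n - 2)*(n + 4)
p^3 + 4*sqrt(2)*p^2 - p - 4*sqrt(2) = (p - 1)*(p + 1)*(p + 4*sqrt(2))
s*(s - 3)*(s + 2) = s^3 - s^2 - 6*s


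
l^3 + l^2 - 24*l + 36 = (l - 3)*(l - 2)*(l + 6)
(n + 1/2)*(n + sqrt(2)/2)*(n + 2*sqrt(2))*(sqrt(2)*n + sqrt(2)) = sqrt(2)*n^4 + 3*sqrt(2)*n^3/2 + 5*n^3 + 5*sqrt(2)*n^2/2 + 15*n^2/2 + 5*n/2 + 3*sqrt(2)*n + sqrt(2)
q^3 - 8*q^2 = q^2*(q - 8)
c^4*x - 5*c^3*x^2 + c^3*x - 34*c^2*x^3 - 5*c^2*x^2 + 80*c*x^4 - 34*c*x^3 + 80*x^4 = (c - 8*x)*(c - 2*x)*(c + 5*x)*(c*x + x)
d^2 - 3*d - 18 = (d - 6)*(d + 3)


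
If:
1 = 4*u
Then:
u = 1/4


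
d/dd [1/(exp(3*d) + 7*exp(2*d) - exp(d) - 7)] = (-3*exp(2*d) - 14*exp(d) + 1)*exp(d)/(exp(3*d) + 7*exp(2*d) - exp(d) - 7)^2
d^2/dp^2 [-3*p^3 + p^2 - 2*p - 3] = 2 - 18*p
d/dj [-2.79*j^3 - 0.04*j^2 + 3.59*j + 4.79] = -8.37*j^2 - 0.08*j + 3.59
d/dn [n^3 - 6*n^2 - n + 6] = 3*n^2 - 12*n - 1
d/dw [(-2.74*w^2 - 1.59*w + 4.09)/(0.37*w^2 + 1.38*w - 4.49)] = (-3.1929*w^2 + 21.5786*w + 1.4949)/(0.1369*w^4 + 1.0212*w^3 - 1.4182*w^2 - 12.3924*w + 20.1601)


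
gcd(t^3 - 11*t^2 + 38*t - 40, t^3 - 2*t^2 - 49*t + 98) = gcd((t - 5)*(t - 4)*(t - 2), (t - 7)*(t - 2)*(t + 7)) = t - 2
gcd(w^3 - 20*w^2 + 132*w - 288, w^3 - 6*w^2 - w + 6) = w - 6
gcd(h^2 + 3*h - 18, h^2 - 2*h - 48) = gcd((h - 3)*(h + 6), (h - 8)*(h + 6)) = h + 6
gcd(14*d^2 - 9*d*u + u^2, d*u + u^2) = 1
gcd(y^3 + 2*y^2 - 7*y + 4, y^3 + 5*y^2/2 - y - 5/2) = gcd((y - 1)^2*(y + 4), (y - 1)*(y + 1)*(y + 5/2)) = y - 1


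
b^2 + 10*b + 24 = (b + 4)*(b + 6)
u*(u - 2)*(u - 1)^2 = u^4 - 4*u^3 + 5*u^2 - 2*u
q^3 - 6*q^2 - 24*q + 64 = (q - 8)*(q - 2)*(q + 4)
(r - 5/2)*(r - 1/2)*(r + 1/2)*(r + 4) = r^4 + 3*r^3/2 - 41*r^2/4 - 3*r/8 + 5/2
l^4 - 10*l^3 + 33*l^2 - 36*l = l*(l - 4)*(l - 3)^2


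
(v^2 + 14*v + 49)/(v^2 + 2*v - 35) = (v + 7)/(v - 5)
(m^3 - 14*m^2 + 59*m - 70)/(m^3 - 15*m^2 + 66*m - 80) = (m - 7)/(m - 8)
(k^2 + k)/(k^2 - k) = (k + 1)/(k - 1)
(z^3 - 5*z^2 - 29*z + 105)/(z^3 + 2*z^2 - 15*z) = (z - 7)/z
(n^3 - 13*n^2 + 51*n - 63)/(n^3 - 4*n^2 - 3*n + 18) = (n - 7)/(n + 2)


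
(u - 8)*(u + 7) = u^2 - u - 56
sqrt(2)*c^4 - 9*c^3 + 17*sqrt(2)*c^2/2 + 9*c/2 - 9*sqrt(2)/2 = (c - 3*sqrt(2))*(c - 3*sqrt(2)/2)*(c - sqrt(2)/2)*(sqrt(2)*c + 1)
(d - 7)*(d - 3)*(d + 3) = d^3 - 7*d^2 - 9*d + 63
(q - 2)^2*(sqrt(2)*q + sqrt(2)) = sqrt(2)*q^3 - 3*sqrt(2)*q^2 + 4*sqrt(2)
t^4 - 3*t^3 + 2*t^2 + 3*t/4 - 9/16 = (t - 3/2)^2*(t - 1/2)*(t + 1/2)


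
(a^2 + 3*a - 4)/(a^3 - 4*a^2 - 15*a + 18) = (a + 4)/(a^2 - 3*a - 18)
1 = 1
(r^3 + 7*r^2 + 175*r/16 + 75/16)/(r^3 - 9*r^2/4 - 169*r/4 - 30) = (r + 5/4)/(r - 8)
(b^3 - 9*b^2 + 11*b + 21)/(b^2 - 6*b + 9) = (b^2 - 6*b - 7)/(b - 3)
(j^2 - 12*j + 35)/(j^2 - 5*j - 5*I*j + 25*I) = (j - 7)/(j - 5*I)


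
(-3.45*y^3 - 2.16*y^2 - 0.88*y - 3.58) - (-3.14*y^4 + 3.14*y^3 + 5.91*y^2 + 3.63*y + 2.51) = 3.14*y^4 - 6.59*y^3 - 8.07*y^2 - 4.51*y - 6.09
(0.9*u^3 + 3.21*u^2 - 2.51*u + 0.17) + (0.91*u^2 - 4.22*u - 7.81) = 0.9*u^3 + 4.12*u^2 - 6.73*u - 7.64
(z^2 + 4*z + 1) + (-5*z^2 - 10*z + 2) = -4*z^2 - 6*z + 3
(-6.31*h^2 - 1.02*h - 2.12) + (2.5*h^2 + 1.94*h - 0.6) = -3.81*h^2 + 0.92*h - 2.72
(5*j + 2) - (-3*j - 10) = 8*j + 12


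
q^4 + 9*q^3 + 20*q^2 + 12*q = q*(q + 1)*(q + 2)*(q + 6)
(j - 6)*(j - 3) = j^2 - 9*j + 18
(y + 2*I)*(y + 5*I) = y^2 + 7*I*y - 10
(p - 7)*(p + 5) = p^2 - 2*p - 35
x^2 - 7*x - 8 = (x - 8)*(x + 1)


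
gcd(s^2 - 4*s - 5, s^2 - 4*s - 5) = s^2 - 4*s - 5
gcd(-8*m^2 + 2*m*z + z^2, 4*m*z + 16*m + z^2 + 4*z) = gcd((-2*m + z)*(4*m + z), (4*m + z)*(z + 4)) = 4*m + z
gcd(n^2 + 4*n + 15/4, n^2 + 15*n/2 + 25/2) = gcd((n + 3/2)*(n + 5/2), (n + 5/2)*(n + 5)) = n + 5/2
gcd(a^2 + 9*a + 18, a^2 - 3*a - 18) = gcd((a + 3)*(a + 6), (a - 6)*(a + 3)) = a + 3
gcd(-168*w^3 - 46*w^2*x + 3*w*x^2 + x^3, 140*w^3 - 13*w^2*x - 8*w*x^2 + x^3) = -28*w^2 - 3*w*x + x^2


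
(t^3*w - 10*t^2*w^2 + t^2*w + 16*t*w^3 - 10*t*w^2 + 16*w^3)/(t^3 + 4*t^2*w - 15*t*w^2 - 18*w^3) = w*(t^3 - 10*t^2*w + t^2 + 16*t*w^2 - 10*t*w + 16*w^2)/(t^3 + 4*t^2*w - 15*t*w^2 - 18*w^3)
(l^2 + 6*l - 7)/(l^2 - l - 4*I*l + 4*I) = (l + 7)/(l - 4*I)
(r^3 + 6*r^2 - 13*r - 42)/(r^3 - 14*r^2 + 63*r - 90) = (r^2 + 9*r + 14)/(r^2 - 11*r + 30)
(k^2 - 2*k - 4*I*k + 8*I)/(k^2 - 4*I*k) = (k - 2)/k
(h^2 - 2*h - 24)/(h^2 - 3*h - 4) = (-h^2 + 2*h + 24)/(-h^2 + 3*h + 4)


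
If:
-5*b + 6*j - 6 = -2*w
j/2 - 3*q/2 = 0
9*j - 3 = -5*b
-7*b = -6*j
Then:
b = 6/31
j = 7/31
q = 7/93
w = 87/31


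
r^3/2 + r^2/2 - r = r*(r/2 + 1)*(r - 1)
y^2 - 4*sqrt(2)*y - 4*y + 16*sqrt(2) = (y - 4)*(y - 4*sqrt(2))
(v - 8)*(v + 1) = v^2 - 7*v - 8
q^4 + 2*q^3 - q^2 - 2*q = q*(q - 1)*(q + 1)*(q + 2)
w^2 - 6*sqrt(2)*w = w*(w - 6*sqrt(2))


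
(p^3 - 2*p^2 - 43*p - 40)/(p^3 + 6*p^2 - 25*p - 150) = (p^2 - 7*p - 8)/(p^2 + p - 30)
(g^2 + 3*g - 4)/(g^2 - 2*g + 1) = (g + 4)/(g - 1)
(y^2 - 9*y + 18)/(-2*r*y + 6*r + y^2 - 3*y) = (y - 6)/(-2*r + y)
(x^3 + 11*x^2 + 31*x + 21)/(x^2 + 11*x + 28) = (x^2 + 4*x + 3)/(x + 4)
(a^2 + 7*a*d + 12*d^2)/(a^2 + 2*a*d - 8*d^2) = (a + 3*d)/(a - 2*d)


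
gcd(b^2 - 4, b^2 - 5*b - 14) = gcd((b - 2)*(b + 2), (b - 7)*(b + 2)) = b + 2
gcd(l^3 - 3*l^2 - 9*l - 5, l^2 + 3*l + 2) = l + 1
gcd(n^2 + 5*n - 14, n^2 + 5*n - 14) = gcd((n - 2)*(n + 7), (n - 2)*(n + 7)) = n^2 + 5*n - 14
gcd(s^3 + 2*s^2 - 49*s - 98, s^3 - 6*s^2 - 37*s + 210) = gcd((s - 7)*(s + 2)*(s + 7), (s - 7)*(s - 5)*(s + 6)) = s - 7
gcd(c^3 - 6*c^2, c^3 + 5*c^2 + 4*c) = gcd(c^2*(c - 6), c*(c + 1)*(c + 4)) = c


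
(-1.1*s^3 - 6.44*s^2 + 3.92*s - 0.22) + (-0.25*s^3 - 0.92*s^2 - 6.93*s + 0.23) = -1.35*s^3 - 7.36*s^2 - 3.01*s + 0.01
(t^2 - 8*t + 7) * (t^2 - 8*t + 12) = t^4 - 16*t^3 + 83*t^2 - 152*t + 84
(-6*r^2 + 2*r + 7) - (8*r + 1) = -6*r^2 - 6*r + 6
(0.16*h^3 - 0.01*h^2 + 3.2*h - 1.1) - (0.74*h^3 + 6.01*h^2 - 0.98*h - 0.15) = -0.58*h^3 - 6.02*h^2 + 4.18*h - 0.95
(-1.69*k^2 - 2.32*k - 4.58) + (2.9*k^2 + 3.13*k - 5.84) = 1.21*k^2 + 0.81*k - 10.42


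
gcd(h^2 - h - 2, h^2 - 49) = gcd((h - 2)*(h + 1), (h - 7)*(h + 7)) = 1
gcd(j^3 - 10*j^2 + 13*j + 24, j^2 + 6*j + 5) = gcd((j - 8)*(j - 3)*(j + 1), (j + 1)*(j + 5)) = j + 1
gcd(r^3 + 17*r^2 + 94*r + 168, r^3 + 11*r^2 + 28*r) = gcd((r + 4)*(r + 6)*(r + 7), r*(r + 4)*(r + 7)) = r^2 + 11*r + 28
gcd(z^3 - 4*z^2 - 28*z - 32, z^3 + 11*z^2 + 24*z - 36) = 1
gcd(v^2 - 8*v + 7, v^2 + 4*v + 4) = 1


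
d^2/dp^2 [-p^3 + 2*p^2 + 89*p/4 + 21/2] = 4 - 6*p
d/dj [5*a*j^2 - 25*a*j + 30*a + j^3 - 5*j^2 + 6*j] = 10*a*j - 25*a + 3*j^2 - 10*j + 6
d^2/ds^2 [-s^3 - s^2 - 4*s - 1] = -6*s - 2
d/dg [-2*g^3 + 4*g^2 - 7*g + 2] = -6*g^2 + 8*g - 7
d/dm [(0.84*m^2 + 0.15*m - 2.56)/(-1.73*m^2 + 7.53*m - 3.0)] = (6.5847*m^2 - 13.8976*m + 18.8268)/(2.9929*m^4 - 26.0538*m^3 + 67.0809*m^2 - 45.18*m + 9.0)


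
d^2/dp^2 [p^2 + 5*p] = 2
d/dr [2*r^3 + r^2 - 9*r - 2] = 6*r^2 + 2*r - 9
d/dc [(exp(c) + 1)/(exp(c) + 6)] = 5*exp(c)/(exp(c) + 6)^2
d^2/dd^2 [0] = 0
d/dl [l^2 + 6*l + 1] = 2*l + 6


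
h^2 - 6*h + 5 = (h - 5)*(h - 1)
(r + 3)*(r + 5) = r^2 + 8*r + 15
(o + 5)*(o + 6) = o^2 + 11*o + 30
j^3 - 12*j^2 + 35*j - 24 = (j - 8)*(j - 3)*(j - 1)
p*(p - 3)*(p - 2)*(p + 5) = p^4 - 19*p^2 + 30*p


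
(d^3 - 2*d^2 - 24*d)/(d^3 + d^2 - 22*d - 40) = d*(d - 6)/(d^2 - 3*d - 10)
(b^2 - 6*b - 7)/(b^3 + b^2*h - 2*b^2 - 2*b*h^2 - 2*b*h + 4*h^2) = (b^2 - 6*b - 7)/(b^3 + b^2*h - 2*b^2 - 2*b*h^2 - 2*b*h + 4*h^2)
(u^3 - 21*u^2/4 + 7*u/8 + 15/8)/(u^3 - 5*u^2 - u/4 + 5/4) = (4*u - 3)/(2*(2*u - 1))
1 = 1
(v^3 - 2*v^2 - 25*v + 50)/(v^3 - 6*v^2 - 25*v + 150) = (v - 2)/(v - 6)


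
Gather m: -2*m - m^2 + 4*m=-m^2 + 2*m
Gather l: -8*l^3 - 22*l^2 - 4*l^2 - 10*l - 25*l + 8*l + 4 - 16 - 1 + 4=-8*l^3 - 26*l^2 - 27*l - 9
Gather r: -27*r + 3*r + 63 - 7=56 - 24*r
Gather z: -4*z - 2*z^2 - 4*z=-2*z^2 - 8*z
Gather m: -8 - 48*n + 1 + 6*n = -42*n - 7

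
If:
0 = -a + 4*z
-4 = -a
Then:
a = 4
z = 1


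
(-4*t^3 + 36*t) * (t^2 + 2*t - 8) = -4*t^5 - 8*t^4 + 68*t^3 + 72*t^2 - 288*t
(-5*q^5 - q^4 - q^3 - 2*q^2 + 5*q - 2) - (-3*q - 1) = -5*q^5 - q^4 - q^3 - 2*q^2 + 8*q - 1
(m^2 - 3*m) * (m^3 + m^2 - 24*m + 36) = m^5 - 2*m^4 - 27*m^3 + 108*m^2 - 108*m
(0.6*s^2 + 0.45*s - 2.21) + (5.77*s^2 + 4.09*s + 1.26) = 6.37*s^2 + 4.54*s - 0.95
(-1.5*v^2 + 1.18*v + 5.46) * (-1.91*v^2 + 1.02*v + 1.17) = 2.865*v^4 - 3.7838*v^3 - 10.98*v^2 + 6.9498*v + 6.3882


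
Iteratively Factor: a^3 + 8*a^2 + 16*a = (a + 4)*(a^2 + 4*a) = (a + 4)^2*(a)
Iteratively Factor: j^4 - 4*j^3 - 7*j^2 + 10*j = (j)*(j^3 - 4*j^2 - 7*j + 10) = j*(j - 1)*(j^2 - 3*j - 10) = j*(j - 5)*(j - 1)*(j + 2)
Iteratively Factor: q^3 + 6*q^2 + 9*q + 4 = (q + 1)*(q^2 + 5*q + 4) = (q + 1)*(q + 4)*(q + 1)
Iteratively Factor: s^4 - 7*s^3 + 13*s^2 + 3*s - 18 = (s - 3)*(s^3 - 4*s^2 + s + 6) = (s - 3)^2*(s^2 - s - 2) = (s - 3)^2*(s + 1)*(s - 2)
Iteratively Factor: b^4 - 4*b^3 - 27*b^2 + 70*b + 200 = (b - 5)*(b^3 + b^2 - 22*b - 40) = (b - 5)*(b + 2)*(b^2 - b - 20) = (b - 5)^2*(b + 2)*(b + 4)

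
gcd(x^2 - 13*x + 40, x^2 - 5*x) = x - 5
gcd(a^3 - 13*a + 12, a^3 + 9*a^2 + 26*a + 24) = a + 4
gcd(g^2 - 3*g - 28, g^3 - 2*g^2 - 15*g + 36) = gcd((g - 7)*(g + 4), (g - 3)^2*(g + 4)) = g + 4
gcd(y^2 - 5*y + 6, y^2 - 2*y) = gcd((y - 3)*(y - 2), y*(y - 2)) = y - 2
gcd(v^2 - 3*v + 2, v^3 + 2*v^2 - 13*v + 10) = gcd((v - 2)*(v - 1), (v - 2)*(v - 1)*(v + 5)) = v^2 - 3*v + 2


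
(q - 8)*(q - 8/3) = q^2 - 32*q/3 + 64/3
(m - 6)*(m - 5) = m^2 - 11*m + 30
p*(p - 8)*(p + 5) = p^3 - 3*p^2 - 40*p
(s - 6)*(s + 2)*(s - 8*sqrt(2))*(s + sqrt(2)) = s^4 - 7*sqrt(2)*s^3 - 4*s^3 - 28*s^2 + 28*sqrt(2)*s^2 + 64*s + 84*sqrt(2)*s + 192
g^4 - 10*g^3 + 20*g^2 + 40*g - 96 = (g - 6)*(g - 4)*(g - 2)*(g + 2)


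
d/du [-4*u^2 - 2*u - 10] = -8*u - 2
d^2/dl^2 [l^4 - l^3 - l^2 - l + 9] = 12*l^2 - 6*l - 2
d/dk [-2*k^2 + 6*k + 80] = 6 - 4*k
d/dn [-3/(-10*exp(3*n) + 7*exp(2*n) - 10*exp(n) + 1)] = (-90*exp(2*n) + 42*exp(n) - 30)*exp(n)/(10*exp(3*n) - 7*exp(2*n) + 10*exp(n) - 1)^2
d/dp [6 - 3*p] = -3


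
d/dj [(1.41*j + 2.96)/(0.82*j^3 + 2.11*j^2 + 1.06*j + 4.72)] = (-2.3124*j^3 - 10.2567*j^2 - 12.4912*j + 3.5176)/(0.6724*j^6 + 3.4604*j^5 + 6.1905*j^4 + 12.214*j^3 + 21.042*j^2 + 10.0064*j + 22.2784)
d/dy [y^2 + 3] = 2*y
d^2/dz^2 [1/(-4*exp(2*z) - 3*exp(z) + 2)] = (-2*(8*exp(z) + 3)^2*exp(z) + (16*exp(z) + 3)*(4*exp(2*z) + 3*exp(z) - 2))*exp(z)/(4*exp(2*z) + 3*exp(z) - 2)^3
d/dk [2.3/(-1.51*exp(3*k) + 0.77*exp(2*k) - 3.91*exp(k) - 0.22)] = (10.419*exp(2*k) - 3.542*exp(k) + 8.993)*exp(k)/(1.51*exp(3*k) - 0.77*exp(2*k) + 3.91*exp(k) + 0.22)^2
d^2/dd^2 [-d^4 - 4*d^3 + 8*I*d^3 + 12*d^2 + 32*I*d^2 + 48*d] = -12*d^2 + d*(-24 + 48*I) + 24 + 64*I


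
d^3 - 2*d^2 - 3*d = d*(d - 3)*(d + 1)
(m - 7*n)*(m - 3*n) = m^2 - 10*m*n + 21*n^2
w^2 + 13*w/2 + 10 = (w + 5/2)*(w + 4)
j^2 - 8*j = j*(j - 8)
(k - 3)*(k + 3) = k^2 - 9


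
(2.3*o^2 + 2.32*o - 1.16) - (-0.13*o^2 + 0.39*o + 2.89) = 2.43*o^2 + 1.93*o - 4.05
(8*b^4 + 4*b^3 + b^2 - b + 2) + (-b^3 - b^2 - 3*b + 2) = 8*b^4 + 3*b^3 - 4*b + 4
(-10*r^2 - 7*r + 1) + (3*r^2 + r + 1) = -7*r^2 - 6*r + 2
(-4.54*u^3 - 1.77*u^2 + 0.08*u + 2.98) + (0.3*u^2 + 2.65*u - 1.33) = -4.54*u^3 - 1.47*u^2 + 2.73*u + 1.65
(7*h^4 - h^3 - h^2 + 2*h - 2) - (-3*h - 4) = 7*h^4 - h^3 - h^2 + 5*h + 2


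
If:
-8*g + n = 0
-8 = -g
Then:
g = 8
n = 64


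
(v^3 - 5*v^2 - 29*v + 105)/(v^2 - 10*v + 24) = (v^3 - 5*v^2 - 29*v + 105)/(v^2 - 10*v + 24)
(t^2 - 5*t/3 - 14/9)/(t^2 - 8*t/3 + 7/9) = (3*t + 2)/(3*t - 1)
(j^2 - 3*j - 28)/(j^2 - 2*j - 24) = (j - 7)/(j - 6)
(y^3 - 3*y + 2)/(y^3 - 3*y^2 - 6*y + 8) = (y - 1)/(y - 4)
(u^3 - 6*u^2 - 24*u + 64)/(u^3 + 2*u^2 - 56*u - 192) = (u - 2)/(u + 6)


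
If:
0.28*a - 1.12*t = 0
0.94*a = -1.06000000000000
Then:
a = -1.13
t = -0.28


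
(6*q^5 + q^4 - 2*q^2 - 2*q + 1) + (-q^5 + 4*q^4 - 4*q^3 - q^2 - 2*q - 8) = 5*q^5 + 5*q^4 - 4*q^3 - 3*q^2 - 4*q - 7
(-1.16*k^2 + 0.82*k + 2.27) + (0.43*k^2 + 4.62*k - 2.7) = -0.73*k^2 + 5.44*k - 0.43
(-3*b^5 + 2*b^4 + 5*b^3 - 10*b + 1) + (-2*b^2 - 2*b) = -3*b^5 + 2*b^4 + 5*b^3 - 2*b^2 - 12*b + 1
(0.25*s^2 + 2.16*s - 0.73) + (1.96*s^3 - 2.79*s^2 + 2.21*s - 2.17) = 1.96*s^3 - 2.54*s^2 + 4.37*s - 2.9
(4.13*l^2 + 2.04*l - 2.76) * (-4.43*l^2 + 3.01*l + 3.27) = -18.2959*l^4 + 3.3941*l^3 + 31.8723*l^2 - 1.6368*l - 9.0252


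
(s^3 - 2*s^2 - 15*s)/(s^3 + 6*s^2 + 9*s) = (s - 5)/(s + 3)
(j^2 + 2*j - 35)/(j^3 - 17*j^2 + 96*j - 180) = (j + 7)/(j^2 - 12*j + 36)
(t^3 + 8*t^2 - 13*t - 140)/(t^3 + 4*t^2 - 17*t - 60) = (t + 7)/(t + 3)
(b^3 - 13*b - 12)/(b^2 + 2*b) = (b^3 - 13*b - 12)/(b*(b + 2))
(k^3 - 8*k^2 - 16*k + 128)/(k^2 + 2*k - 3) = (k^3 - 8*k^2 - 16*k + 128)/(k^2 + 2*k - 3)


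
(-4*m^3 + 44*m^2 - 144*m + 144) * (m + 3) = -4*m^4 + 32*m^3 - 12*m^2 - 288*m + 432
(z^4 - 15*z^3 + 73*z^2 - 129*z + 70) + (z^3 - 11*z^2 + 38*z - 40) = z^4 - 14*z^3 + 62*z^2 - 91*z + 30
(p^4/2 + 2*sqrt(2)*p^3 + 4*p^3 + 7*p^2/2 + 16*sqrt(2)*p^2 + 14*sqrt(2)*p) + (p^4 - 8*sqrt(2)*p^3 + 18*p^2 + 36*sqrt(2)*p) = 3*p^4/2 - 6*sqrt(2)*p^3 + 4*p^3 + 43*p^2/2 + 16*sqrt(2)*p^2 + 50*sqrt(2)*p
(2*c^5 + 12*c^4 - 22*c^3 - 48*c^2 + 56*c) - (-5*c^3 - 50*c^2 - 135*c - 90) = 2*c^5 + 12*c^4 - 17*c^3 + 2*c^2 + 191*c + 90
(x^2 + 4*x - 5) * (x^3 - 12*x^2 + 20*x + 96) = x^5 - 8*x^4 - 33*x^3 + 236*x^2 + 284*x - 480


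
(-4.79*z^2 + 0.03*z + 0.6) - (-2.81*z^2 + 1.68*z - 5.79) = -1.98*z^2 - 1.65*z + 6.39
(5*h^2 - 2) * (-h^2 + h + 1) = -5*h^4 + 5*h^3 + 7*h^2 - 2*h - 2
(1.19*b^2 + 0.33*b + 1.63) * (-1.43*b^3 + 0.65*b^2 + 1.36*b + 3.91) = -1.7017*b^5 + 0.3016*b^4 - 0.498*b^3 + 6.1612*b^2 + 3.5071*b + 6.3733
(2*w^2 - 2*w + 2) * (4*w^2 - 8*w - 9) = 8*w^4 - 24*w^3 + 6*w^2 + 2*w - 18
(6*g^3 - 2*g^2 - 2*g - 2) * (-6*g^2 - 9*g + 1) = -36*g^5 - 42*g^4 + 36*g^3 + 28*g^2 + 16*g - 2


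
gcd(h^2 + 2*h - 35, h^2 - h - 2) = 1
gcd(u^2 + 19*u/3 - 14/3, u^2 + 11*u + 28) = u + 7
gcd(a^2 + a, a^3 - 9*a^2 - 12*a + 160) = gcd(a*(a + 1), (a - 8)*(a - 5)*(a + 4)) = 1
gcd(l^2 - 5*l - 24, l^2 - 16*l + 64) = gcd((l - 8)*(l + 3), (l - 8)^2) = l - 8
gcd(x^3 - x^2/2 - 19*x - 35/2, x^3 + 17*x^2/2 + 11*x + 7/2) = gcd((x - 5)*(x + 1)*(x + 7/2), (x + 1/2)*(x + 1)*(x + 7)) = x + 1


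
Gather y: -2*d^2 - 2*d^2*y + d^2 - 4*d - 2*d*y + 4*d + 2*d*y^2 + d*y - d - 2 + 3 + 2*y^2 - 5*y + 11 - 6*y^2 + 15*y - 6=-d^2 - d + y^2*(2*d - 4) + y*(-2*d^2 - d + 10) + 6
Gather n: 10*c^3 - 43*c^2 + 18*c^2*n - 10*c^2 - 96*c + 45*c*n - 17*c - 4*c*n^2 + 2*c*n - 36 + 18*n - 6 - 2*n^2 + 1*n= 10*c^3 - 53*c^2 - 113*c + n^2*(-4*c - 2) + n*(18*c^2 + 47*c + 19) - 42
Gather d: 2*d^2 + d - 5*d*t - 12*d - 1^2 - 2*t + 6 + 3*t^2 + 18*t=2*d^2 + d*(-5*t - 11) + 3*t^2 + 16*t + 5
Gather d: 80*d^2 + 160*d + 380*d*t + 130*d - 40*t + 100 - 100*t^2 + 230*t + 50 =80*d^2 + d*(380*t + 290) - 100*t^2 + 190*t + 150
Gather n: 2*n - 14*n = -12*n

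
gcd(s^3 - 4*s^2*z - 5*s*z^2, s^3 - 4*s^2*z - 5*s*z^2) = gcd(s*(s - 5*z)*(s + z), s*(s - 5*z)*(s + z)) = -s^3 + 4*s^2*z + 5*s*z^2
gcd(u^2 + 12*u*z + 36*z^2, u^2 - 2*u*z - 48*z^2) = u + 6*z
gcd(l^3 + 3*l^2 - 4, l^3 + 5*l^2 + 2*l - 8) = l^2 + l - 2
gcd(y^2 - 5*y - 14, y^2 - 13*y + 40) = 1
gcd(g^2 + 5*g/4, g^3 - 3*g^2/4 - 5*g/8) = g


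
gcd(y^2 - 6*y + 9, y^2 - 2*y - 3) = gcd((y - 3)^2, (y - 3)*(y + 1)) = y - 3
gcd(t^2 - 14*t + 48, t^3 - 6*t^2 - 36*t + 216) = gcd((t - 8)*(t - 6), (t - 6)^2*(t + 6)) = t - 6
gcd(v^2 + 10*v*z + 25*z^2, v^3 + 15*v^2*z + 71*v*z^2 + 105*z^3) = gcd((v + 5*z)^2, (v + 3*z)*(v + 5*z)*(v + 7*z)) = v + 5*z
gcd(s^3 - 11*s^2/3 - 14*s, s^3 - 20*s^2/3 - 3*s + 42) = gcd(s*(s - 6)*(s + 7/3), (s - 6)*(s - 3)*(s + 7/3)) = s^2 - 11*s/3 - 14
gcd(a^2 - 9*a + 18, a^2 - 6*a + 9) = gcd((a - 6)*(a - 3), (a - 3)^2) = a - 3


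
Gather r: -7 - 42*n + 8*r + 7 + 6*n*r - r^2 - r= -42*n - r^2 + r*(6*n + 7)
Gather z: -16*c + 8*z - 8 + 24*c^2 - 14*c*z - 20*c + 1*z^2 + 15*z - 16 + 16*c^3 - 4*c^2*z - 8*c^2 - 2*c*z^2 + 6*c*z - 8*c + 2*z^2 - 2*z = 16*c^3 + 16*c^2 - 44*c + z^2*(3 - 2*c) + z*(-4*c^2 - 8*c + 21) - 24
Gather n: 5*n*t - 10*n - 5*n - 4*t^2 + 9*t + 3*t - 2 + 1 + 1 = n*(5*t - 15) - 4*t^2 + 12*t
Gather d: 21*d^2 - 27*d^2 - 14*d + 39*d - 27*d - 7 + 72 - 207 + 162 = -6*d^2 - 2*d + 20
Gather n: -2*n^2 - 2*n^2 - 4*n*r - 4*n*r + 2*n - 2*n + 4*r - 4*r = -4*n^2 - 8*n*r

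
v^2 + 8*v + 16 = (v + 4)^2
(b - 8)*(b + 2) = b^2 - 6*b - 16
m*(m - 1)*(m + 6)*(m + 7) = m^4 + 12*m^3 + 29*m^2 - 42*m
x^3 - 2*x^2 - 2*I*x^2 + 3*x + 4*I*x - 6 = (x - 2)*(x - 3*I)*(x + I)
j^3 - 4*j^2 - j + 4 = (j - 4)*(j - 1)*(j + 1)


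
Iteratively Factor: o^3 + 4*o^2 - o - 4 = (o + 4)*(o^2 - 1) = (o + 1)*(o + 4)*(o - 1)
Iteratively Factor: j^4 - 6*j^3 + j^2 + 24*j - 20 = (j - 1)*(j^3 - 5*j^2 - 4*j + 20) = (j - 2)*(j - 1)*(j^2 - 3*j - 10) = (j - 5)*(j - 2)*(j - 1)*(j + 2)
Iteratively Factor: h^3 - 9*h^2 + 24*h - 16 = (h - 1)*(h^2 - 8*h + 16) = (h - 4)*(h - 1)*(h - 4)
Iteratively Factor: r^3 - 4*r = (r + 2)*(r^2 - 2*r) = r*(r + 2)*(r - 2)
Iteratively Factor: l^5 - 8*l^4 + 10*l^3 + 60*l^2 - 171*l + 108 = (l - 3)*(l^4 - 5*l^3 - 5*l^2 + 45*l - 36) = (l - 3)*(l + 3)*(l^3 - 8*l^2 + 19*l - 12) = (l - 3)^2*(l + 3)*(l^2 - 5*l + 4) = (l - 4)*(l - 3)^2*(l + 3)*(l - 1)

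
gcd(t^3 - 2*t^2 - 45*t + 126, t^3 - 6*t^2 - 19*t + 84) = t - 3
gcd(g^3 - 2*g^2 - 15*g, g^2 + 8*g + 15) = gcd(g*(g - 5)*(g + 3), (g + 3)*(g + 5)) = g + 3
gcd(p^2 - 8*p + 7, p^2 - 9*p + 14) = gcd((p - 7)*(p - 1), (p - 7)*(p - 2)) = p - 7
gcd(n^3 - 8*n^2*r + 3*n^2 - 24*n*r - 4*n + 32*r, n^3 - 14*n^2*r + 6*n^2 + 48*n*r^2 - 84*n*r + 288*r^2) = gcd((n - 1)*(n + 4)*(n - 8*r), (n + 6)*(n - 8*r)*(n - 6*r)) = -n + 8*r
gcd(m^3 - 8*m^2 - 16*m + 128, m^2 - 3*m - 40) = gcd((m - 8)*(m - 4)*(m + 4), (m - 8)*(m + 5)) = m - 8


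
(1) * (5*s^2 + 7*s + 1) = 5*s^2 + 7*s + 1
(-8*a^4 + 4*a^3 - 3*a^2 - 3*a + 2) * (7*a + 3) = -56*a^5 + 4*a^4 - 9*a^3 - 30*a^2 + 5*a + 6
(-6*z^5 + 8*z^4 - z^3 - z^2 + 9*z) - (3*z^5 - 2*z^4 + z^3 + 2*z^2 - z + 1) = -9*z^5 + 10*z^4 - 2*z^3 - 3*z^2 + 10*z - 1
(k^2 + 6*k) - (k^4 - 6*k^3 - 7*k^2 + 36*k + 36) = -k^4 + 6*k^3 + 8*k^2 - 30*k - 36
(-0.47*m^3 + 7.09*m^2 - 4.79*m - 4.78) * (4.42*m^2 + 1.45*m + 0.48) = -2.0774*m^5 + 30.6563*m^4 - 11.1169*m^3 - 24.6699*m^2 - 9.2302*m - 2.2944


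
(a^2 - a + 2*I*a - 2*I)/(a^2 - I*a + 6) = (a - 1)/(a - 3*I)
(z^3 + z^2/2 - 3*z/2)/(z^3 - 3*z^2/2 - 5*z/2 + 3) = z/(z - 2)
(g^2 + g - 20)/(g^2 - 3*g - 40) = (g - 4)/(g - 8)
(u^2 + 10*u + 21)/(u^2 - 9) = (u + 7)/(u - 3)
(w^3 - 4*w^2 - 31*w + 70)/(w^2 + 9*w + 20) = (w^2 - 9*w + 14)/(w + 4)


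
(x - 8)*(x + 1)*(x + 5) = x^3 - 2*x^2 - 43*x - 40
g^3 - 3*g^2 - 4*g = g*(g - 4)*(g + 1)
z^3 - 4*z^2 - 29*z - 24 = (z - 8)*(z + 1)*(z + 3)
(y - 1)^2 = y^2 - 2*y + 1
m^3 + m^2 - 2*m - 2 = (m + 1)*(m - sqrt(2))*(m + sqrt(2))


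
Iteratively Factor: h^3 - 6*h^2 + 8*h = (h)*(h^2 - 6*h + 8) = h*(h - 4)*(h - 2)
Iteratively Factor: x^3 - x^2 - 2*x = (x - 2)*(x^2 + x) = (x - 2)*(x + 1)*(x)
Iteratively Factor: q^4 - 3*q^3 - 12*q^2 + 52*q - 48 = (q - 3)*(q^3 - 12*q + 16) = (q - 3)*(q - 2)*(q^2 + 2*q - 8) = (q - 3)*(q - 2)*(q + 4)*(q - 2)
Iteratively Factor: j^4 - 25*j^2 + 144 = (j + 4)*(j^3 - 4*j^2 - 9*j + 36) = (j - 4)*(j + 4)*(j^2 - 9) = (j - 4)*(j + 3)*(j + 4)*(j - 3)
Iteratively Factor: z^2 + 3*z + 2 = (z + 1)*(z + 2)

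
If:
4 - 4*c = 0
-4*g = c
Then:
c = 1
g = -1/4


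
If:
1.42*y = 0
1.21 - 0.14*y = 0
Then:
No Solution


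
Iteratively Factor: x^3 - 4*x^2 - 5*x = (x - 5)*(x^2 + x) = x*(x - 5)*(x + 1)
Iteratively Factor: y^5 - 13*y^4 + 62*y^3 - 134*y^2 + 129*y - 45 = (y - 3)*(y^4 - 10*y^3 + 32*y^2 - 38*y + 15) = (y - 5)*(y - 3)*(y^3 - 5*y^2 + 7*y - 3) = (y - 5)*(y - 3)^2*(y^2 - 2*y + 1) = (y - 5)*(y - 3)^2*(y - 1)*(y - 1)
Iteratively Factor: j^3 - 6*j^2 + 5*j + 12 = (j - 3)*(j^2 - 3*j - 4) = (j - 4)*(j - 3)*(j + 1)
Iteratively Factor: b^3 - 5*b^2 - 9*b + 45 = (b - 3)*(b^2 - 2*b - 15) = (b - 5)*(b - 3)*(b + 3)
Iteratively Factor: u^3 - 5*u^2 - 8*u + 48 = (u + 3)*(u^2 - 8*u + 16) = (u - 4)*(u + 3)*(u - 4)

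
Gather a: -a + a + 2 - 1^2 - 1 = 0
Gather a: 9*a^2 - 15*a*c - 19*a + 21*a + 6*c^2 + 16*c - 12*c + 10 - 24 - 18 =9*a^2 + a*(2 - 15*c) + 6*c^2 + 4*c - 32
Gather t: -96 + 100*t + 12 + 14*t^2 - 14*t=14*t^2 + 86*t - 84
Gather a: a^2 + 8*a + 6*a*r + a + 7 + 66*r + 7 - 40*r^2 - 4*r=a^2 + a*(6*r + 9) - 40*r^2 + 62*r + 14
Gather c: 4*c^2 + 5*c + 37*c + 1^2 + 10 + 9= 4*c^2 + 42*c + 20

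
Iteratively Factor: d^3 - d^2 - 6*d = (d - 3)*(d^2 + 2*d) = (d - 3)*(d + 2)*(d)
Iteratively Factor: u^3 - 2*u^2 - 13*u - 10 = (u + 2)*(u^2 - 4*u - 5) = (u - 5)*(u + 2)*(u + 1)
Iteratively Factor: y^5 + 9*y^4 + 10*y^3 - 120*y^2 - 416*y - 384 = (y + 2)*(y^4 + 7*y^3 - 4*y^2 - 112*y - 192) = (y + 2)*(y + 4)*(y^3 + 3*y^2 - 16*y - 48) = (y + 2)*(y + 3)*(y + 4)*(y^2 - 16) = (y + 2)*(y + 3)*(y + 4)^2*(y - 4)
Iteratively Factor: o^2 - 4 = (o + 2)*(o - 2)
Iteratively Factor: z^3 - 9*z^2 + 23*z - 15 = (z - 3)*(z^2 - 6*z + 5) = (z - 5)*(z - 3)*(z - 1)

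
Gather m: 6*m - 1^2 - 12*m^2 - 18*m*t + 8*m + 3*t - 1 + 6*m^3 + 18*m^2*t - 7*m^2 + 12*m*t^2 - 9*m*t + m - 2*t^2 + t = 6*m^3 + m^2*(18*t - 19) + m*(12*t^2 - 27*t + 15) - 2*t^2 + 4*t - 2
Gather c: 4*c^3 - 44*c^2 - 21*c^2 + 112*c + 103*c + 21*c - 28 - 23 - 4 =4*c^3 - 65*c^2 + 236*c - 55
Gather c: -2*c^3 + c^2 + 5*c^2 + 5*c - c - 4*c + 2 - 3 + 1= -2*c^3 + 6*c^2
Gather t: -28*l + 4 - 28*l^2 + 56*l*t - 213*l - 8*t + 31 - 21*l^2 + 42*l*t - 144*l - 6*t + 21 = -49*l^2 - 385*l + t*(98*l - 14) + 56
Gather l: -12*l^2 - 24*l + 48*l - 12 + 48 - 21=-12*l^2 + 24*l + 15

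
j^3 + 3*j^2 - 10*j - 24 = (j - 3)*(j + 2)*(j + 4)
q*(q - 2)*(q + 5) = q^3 + 3*q^2 - 10*q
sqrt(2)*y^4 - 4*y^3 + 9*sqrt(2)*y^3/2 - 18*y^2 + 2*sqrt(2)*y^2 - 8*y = y*(y + 4)*(y - 2*sqrt(2))*(sqrt(2)*y + sqrt(2)/2)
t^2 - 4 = (t - 2)*(t + 2)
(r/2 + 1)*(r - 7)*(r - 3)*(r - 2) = r^4/2 - 5*r^3 + 17*r^2/2 + 20*r - 42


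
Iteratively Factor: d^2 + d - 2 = (d + 2)*(d - 1)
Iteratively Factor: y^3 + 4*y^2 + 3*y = (y)*(y^2 + 4*y + 3) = y*(y + 3)*(y + 1)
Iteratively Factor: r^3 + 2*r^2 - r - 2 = (r + 1)*(r^2 + r - 2) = (r - 1)*(r + 1)*(r + 2)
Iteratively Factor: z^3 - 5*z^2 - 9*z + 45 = (z - 5)*(z^2 - 9) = (z - 5)*(z - 3)*(z + 3)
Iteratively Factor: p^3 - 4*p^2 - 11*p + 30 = (p - 2)*(p^2 - 2*p - 15) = (p - 2)*(p + 3)*(p - 5)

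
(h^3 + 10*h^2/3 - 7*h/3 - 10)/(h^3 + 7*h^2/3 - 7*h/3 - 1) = (3*h^2 + h - 10)/(3*h^2 - 2*h - 1)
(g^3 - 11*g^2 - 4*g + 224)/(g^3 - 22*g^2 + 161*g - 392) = (g + 4)/(g - 7)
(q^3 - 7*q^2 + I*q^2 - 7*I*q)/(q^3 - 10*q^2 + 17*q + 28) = q*(q + I)/(q^2 - 3*q - 4)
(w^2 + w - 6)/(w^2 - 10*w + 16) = (w + 3)/(w - 8)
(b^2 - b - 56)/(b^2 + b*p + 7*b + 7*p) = (b - 8)/(b + p)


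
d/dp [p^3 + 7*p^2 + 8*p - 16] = 3*p^2 + 14*p + 8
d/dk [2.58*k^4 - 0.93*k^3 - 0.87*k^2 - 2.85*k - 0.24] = 10.32*k^3 - 2.79*k^2 - 1.74*k - 2.85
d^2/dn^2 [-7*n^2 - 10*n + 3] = -14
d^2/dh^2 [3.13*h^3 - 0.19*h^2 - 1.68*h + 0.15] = 18.78*h - 0.38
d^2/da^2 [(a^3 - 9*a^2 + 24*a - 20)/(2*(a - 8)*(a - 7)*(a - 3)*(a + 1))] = (a^9 - 27*a^8 + 354*a^7 - 3438*a^6 + 26865*a^5 - 150915*a^4 + 555072*a^3 - 1255824*a^2 + 1593660*a - 892820)/(a^12 - 51*a^11 + 1116*a^10 - 13580*a^9 + 98958*a^8 - 425658*a^7 + 923156*a^6 - 123804*a^5 - 3417735*a^4 + 3865301*a^3 + 4765320*a^2 - 5673024*a - 4741632)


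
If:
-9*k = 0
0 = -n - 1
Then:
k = 0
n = -1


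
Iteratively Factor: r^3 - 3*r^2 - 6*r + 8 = (r - 1)*(r^2 - 2*r - 8) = (r - 4)*(r - 1)*(r + 2)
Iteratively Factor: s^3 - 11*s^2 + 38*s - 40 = (s - 2)*(s^2 - 9*s + 20) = (s - 5)*(s - 2)*(s - 4)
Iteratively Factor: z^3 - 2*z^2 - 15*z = (z)*(z^2 - 2*z - 15) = z*(z - 5)*(z + 3)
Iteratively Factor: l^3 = (l)*(l^2) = l^2*(l)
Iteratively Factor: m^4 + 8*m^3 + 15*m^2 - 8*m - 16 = (m + 1)*(m^3 + 7*m^2 + 8*m - 16) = (m + 1)*(m + 4)*(m^2 + 3*m - 4) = (m + 1)*(m + 4)^2*(m - 1)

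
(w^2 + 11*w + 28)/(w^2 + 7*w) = (w + 4)/w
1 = 1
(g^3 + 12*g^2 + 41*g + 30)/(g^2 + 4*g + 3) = (g^2 + 11*g + 30)/(g + 3)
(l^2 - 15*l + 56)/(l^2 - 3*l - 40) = (l - 7)/(l + 5)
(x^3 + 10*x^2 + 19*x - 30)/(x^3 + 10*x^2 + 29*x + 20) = (x^2 + 5*x - 6)/(x^2 + 5*x + 4)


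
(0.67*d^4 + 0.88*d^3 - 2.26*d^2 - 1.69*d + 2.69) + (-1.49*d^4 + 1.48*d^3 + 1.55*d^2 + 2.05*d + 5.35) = -0.82*d^4 + 2.36*d^3 - 0.71*d^2 + 0.36*d + 8.04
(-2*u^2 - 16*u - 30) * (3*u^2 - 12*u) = -6*u^4 - 24*u^3 + 102*u^2 + 360*u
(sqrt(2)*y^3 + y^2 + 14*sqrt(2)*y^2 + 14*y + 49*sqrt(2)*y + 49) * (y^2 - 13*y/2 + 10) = sqrt(2)*y^5 + y^4 + 15*sqrt(2)*y^4/2 - 32*sqrt(2)*y^3 + 15*y^3/2 - 357*sqrt(2)*y^2/2 - 32*y^2 - 357*y/2 + 490*sqrt(2)*y + 490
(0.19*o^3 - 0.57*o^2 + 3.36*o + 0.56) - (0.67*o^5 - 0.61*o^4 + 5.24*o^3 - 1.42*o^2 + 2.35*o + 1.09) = -0.67*o^5 + 0.61*o^4 - 5.05*o^3 + 0.85*o^2 + 1.01*o - 0.53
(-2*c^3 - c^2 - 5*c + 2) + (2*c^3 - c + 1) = -c^2 - 6*c + 3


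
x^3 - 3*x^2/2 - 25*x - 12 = (x - 6)*(x + 1/2)*(x + 4)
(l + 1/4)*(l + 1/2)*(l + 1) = l^3 + 7*l^2/4 + 7*l/8 + 1/8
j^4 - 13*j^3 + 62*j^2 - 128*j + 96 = (j - 4)^2*(j - 3)*(j - 2)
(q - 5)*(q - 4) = q^2 - 9*q + 20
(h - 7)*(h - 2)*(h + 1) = h^3 - 8*h^2 + 5*h + 14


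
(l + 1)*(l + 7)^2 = l^3 + 15*l^2 + 63*l + 49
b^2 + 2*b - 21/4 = (b - 3/2)*(b + 7/2)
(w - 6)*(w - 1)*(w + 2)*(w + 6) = w^4 + w^3 - 38*w^2 - 36*w + 72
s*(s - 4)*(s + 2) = s^3 - 2*s^2 - 8*s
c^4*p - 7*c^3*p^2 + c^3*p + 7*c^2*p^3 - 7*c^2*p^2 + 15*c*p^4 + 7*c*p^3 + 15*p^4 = (c - 5*p)*(c - 3*p)*(c + p)*(c*p + p)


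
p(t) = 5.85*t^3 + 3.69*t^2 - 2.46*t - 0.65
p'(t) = 17.55*t^2 + 7.38*t - 2.46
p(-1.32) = -4.43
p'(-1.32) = 18.38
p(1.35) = 17.15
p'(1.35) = 39.49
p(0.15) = -0.92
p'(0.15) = -0.96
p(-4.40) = -416.71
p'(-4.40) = 304.84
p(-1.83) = -19.64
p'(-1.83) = 42.81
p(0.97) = 5.77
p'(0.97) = 21.21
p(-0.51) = 0.79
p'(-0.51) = -1.66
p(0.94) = 5.16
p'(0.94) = 19.98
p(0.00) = -0.65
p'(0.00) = -2.46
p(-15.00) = -18877.25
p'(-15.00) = 3835.59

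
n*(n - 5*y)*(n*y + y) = n^3*y - 5*n^2*y^2 + n^2*y - 5*n*y^2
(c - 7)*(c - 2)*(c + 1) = c^3 - 8*c^2 + 5*c + 14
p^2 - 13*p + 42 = (p - 7)*(p - 6)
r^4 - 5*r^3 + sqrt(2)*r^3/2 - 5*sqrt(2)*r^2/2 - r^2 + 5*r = r*(r - 5)*(r - sqrt(2)/2)*(r + sqrt(2))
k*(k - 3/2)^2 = k^3 - 3*k^2 + 9*k/4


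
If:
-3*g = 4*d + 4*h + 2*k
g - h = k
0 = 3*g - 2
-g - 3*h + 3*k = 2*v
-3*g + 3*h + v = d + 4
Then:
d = -16/3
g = 2/3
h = 9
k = -25/3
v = -79/3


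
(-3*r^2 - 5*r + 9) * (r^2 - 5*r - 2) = -3*r^4 + 10*r^3 + 40*r^2 - 35*r - 18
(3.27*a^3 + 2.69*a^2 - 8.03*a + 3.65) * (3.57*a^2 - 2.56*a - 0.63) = 11.6739*a^5 + 1.2321*a^4 - 37.6136*a^3 + 31.8926*a^2 - 4.2851*a - 2.2995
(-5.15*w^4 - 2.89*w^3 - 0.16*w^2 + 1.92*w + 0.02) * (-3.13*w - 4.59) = 16.1195*w^5 + 32.6842*w^4 + 13.7659*w^3 - 5.2752*w^2 - 8.8754*w - 0.0918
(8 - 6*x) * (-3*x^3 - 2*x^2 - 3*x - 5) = 18*x^4 - 12*x^3 + 2*x^2 + 6*x - 40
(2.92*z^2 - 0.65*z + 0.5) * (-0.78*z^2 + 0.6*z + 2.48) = -2.2776*z^4 + 2.259*z^3 + 6.4616*z^2 - 1.312*z + 1.24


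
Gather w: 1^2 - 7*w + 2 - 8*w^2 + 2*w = -8*w^2 - 5*w + 3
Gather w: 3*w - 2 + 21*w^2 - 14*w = 21*w^2 - 11*w - 2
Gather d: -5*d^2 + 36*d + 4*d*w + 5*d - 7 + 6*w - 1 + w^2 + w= -5*d^2 + d*(4*w + 41) + w^2 + 7*w - 8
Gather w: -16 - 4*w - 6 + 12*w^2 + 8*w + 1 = 12*w^2 + 4*w - 21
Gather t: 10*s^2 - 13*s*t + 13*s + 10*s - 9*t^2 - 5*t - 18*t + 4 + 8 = 10*s^2 + 23*s - 9*t^2 + t*(-13*s - 23) + 12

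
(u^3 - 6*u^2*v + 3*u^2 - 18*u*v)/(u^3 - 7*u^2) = (u^2 - 6*u*v + 3*u - 18*v)/(u*(u - 7))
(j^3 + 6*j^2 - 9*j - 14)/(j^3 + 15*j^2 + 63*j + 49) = (j - 2)/(j + 7)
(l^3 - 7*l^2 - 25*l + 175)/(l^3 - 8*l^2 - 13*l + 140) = (l + 5)/(l + 4)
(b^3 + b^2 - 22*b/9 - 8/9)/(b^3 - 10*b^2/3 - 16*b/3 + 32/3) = (b + 1/3)/(b - 4)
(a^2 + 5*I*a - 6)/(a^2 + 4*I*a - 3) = (a + 2*I)/(a + I)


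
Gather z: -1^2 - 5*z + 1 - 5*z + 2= 2 - 10*z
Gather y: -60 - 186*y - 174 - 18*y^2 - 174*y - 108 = -18*y^2 - 360*y - 342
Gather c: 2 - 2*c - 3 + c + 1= -c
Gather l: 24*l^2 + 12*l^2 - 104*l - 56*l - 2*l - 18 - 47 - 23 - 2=36*l^2 - 162*l - 90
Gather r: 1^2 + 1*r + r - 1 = 2*r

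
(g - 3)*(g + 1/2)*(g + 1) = g^3 - 3*g^2/2 - 4*g - 3/2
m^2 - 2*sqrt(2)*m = m*(m - 2*sqrt(2))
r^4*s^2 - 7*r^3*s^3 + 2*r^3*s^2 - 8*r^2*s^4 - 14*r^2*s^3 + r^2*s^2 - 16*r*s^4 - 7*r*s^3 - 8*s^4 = (r - 8*s)*(r + s)*(r*s + s)^2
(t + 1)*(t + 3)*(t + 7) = t^3 + 11*t^2 + 31*t + 21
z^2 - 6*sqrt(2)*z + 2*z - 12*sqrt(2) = (z + 2)*(z - 6*sqrt(2))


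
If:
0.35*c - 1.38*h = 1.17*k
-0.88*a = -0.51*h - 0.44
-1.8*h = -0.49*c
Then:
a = 0.5 - 7.19163223140496*k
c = -45.5844155844156*k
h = -12.4090909090909*k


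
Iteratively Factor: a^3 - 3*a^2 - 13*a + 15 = (a + 3)*(a^2 - 6*a + 5) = (a - 5)*(a + 3)*(a - 1)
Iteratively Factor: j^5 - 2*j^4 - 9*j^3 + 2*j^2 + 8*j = (j + 1)*(j^4 - 3*j^3 - 6*j^2 + 8*j) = (j - 1)*(j + 1)*(j^3 - 2*j^2 - 8*j) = j*(j - 1)*(j + 1)*(j^2 - 2*j - 8) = j*(j - 4)*(j - 1)*(j + 1)*(j + 2)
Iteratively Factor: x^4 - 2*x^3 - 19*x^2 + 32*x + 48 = (x + 4)*(x^3 - 6*x^2 + 5*x + 12) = (x + 1)*(x + 4)*(x^2 - 7*x + 12) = (x - 3)*(x + 1)*(x + 4)*(x - 4)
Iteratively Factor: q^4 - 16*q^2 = (q)*(q^3 - 16*q) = q^2*(q^2 - 16) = q^2*(q + 4)*(q - 4)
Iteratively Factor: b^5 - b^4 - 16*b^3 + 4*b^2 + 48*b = (b - 2)*(b^4 + b^3 - 14*b^2 - 24*b) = (b - 4)*(b - 2)*(b^3 + 5*b^2 + 6*b) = b*(b - 4)*(b - 2)*(b^2 + 5*b + 6) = b*(b - 4)*(b - 2)*(b + 3)*(b + 2)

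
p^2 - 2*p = p*(p - 2)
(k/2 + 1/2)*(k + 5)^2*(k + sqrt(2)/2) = k^4/2 + sqrt(2)*k^3/4 + 11*k^3/2 + 11*sqrt(2)*k^2/4 + 35*k^2/2 + 35*sqrt(2)*k/4 + 25*k/2 + 25*sqrt(2)/4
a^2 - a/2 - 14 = (a - 4)*(a + 7/2)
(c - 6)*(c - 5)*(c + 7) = c^3 - 4*c^2 - 47*c + 210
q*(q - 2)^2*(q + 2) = q^4 - 2*q^3 - 4*q^2 + 8*q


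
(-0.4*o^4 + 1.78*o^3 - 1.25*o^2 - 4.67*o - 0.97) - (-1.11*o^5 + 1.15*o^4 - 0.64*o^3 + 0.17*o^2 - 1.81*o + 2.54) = 1.11*o^5 - 1.55*o^4 + 2.42*o^3 - 1.42*o^2 - 2.86*o - 3.51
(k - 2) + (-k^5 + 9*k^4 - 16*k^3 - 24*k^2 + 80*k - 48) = -k^5 + 9*k^4 - 16*k^3 - 24*k^2 + 81*k - 50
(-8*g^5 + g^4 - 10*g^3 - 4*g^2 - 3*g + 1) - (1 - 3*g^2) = -8*g^5 + g^4 - 10*g^3 - g^2 - 3*g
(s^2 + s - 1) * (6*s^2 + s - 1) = 6*s^4 + 7*s^3 - 6*s^2 - 2*s + 1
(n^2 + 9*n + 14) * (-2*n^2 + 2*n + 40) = -2*n^4 - 16*n^3 + 30*n^2 + 388*n + 560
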